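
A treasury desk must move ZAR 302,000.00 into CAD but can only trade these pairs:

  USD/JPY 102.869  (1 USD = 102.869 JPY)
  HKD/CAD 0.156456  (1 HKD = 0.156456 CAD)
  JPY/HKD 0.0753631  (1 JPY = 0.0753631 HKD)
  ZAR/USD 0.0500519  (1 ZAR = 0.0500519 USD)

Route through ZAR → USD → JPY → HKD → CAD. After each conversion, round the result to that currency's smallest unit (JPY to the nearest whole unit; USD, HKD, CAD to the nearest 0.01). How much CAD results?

ZAR 302,000.00 × 0.0500519 = USD 15,115.67
USD 15,115.67 × 102.869 = JPY 1,554,934
JPY 1,554,934 × 0.0753631 = HKD 117,184.65
HKD 117,184.65 × 0.156456 = CAD 18,334.24

CAD 18,334.24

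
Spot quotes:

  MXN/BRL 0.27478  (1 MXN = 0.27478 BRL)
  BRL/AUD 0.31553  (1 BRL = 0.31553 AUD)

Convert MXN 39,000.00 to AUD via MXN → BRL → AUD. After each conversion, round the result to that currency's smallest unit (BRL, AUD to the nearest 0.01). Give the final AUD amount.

AUD 3,381.35

MXN 39,000.00 × 0.27478 = BRL 10,716.42
BRL 10,716.42 × 0.31553 = AUD 3,381.35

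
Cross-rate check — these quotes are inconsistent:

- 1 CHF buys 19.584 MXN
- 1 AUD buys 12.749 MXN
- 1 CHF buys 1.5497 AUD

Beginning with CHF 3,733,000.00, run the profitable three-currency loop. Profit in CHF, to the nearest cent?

Profit: CHF 33,000.24

Profitable loop is CHF → AUD → MXN → CHF:
CHF 3,733,000.00 × 1.5497 = AUD 5,785,030.10
AUD 5,785,030.10 × 12.749 = MXN 73,753,348.74
MXN 73,753,348.74 ÷ 19.584 = CHF 3,766,000.24
Profit = CHF 3,766,000.24 − CHF 3,733,000.00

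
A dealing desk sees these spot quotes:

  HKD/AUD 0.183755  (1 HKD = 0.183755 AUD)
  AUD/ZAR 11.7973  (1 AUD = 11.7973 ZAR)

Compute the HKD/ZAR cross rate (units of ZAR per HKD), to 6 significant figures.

1 HKD × 0.183755 = 0.183755 AUD
0.183755 AUD × 11.7973 = 2.16781 ZAR

HKD/ZAR = 2.16781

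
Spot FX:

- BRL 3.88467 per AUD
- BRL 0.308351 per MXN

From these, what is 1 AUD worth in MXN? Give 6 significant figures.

AUD/MXN = 12.5982

1 AUD × 3.88467 = 3.88467 BRL
3.88467 BRL ÷ 0.308351 = 12.5982 MXN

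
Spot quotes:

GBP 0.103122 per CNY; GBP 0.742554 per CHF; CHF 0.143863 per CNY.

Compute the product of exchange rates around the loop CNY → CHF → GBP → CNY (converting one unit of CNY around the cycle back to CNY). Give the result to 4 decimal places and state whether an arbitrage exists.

1.0359 (arbitrage exists)

Around CNY → CHF → GBP → CNY: 1 × 0.143863 × 0.742554 ÷ 0.103122 = 1.035919
Product > 1; profitable direction is CNY → CHF → GBP → CNY.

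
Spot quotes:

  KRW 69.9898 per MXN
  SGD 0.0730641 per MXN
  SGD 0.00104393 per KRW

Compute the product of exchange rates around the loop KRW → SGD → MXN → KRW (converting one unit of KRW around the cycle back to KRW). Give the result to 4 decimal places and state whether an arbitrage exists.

Around KRW → SGD → MXN → KRW: 1 × 0.00104393 ÷ 0.0730641 × 69.9898 = 1.000005
Product ≈ 1 (deviation 0.000%, within rounding noise).

1.0000 (no arbitrage)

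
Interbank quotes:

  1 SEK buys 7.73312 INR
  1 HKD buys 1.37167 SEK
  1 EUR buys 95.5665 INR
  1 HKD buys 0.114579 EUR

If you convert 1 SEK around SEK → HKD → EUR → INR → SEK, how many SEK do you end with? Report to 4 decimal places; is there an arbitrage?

Around SEK → HKD → EUR → INR → SEK: 1 ÷ 1.37167 × 0.114579 × 95.5665 ÷ 7.73312 = 1.032301
Product > 1; profitable direction is SEK → HKD → EUR → INR → SEK.

1.0323 (arbitrage exists)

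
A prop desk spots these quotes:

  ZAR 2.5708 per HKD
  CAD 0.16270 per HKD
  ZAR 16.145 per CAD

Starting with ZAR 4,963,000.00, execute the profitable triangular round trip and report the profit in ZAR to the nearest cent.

Profitable loop is ZAR → HKD → CAD → ZAR:
ZAR 4,963,000.00 ÷ 2.5708 = HKD 1,930,527.46
HKD 1,930,527.46 × 0.16270 = CAD 314,096.82
CAD 314,096.82 × 16.145 = ZAR 5,071,093.13
Profit = ZAR 5,071,093.13 − ZAR 4,963,000.00

Profit: ZAR 108,093.13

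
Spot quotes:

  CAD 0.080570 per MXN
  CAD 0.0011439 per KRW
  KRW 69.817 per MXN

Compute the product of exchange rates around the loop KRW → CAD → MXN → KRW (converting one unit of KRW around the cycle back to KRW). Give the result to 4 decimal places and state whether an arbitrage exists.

Around KRW → CAD → MXN → KRW: 1 × 0.0011439 ÷ 0.080570 × 69.817 = 0.991233
Product < 1; profitable direction is KRW → MXN → CAD → KRW.

0.9912 (arbitrage exists)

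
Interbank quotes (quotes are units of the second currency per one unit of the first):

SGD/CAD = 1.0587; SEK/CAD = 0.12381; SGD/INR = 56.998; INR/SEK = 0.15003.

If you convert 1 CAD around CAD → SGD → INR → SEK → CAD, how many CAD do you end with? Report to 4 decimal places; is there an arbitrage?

1.0000 (no arbitrage)

Around CAD → SGD → INR → SEK → CAD: 1 ÷ 1.0587 × 56.998 × 0.15003 × 0.12381 = 1.000047
Product ≈ 1 (deviation 0.005%, within rounding noise).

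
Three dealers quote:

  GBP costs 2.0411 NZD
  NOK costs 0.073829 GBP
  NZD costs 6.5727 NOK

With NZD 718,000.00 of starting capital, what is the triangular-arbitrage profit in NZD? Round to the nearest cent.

Profit: NZD 6,918.80

Profitable loop is NZD → GBP → NOK → NZD:
NZD 718,000.00 ÷ 2.0411 = GBP 351,771.10
GBP 351,771.10 ÷ 0.073829 = NOK 4,764,673.82
NOK 4,764,673.82 ÷ 6.5727 = NZD 724,918.80
Profit = NZD 724,918.80 − NZD 718,000.00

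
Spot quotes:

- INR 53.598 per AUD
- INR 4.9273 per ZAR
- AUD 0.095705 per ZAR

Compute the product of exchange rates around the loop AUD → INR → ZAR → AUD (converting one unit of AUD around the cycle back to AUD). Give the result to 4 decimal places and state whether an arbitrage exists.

1.0411 (arbitrage exists)

Around AUD → INR → ZAR → AUD: 1 × 53.598 ÷ 4.9273 × 0.095705 = 1.041056
Product > 1; profitable direction is AUD → INR → ZAR → AUD.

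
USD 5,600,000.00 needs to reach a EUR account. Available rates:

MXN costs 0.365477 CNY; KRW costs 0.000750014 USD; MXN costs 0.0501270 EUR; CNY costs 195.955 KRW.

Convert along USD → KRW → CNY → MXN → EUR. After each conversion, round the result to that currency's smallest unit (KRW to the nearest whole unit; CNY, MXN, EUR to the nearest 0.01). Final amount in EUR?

EUR 5,226,054.93

USD 5,600,000.00 ÷ 0.000750014 = KRW 7,466,527,291
KRW 7,466,527,291 ÷ 195.955 = CNY 38,103,275.20
CNY 38,103,275.20 ÷ 0.365477 = MXN 104,256,287.54
MXN 104,256,287.54 × 0.0501270 = EUR 5,226,054.93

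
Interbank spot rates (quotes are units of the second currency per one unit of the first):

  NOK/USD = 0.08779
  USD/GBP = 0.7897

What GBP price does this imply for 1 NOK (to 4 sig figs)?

NOK/GBP = 0.06933

1 NOK × 0.08779 = 0.08779 USD
0.08779 USD × 0.7897 = 0.0693278 GBP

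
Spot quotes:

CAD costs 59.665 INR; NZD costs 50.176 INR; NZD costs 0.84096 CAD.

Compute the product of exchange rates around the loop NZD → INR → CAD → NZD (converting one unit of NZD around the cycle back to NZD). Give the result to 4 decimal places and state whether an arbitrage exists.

Around NZD → INR → CAD → NZD: 1 × 50.176 ÷ 59.665 ÷ 0.84096 = 1.000002
Product ≈ 1 (deviation 0.000%, within rounding noise).

1.0000 (no arbitrage)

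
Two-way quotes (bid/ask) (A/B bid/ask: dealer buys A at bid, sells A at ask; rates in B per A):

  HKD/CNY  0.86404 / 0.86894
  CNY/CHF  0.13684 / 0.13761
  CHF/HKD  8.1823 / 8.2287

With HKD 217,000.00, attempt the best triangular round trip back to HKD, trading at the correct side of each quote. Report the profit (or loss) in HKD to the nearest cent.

Net profit: HKD 3,540.69

Best loop HKD → CHF → CNY → HKD:
HKD 217,000.00 ÷ 8.2287 (buy CHF at ask) = CHF 26,371.12
CHF 26,371.12 ÷ 0.13761 (buy CNY at ask) = CNY 191,636.62
CNY 191,636.62 ÷ 0.86894 (buy HKD at ask) = HKD 220,540.69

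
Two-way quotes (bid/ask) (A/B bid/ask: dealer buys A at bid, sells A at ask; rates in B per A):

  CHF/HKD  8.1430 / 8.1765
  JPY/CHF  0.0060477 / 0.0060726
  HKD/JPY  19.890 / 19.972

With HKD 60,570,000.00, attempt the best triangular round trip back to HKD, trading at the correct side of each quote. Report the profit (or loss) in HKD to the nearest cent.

Best loop HKD → CHF → JPY → HKD:
HKD 60,570,000.00 ÷ 8.1765 (buy CHF at ask) = CHF 7,407,815.08
CHF 7,407,815.08 ÷ 0.0060726 (buy JPY at ask) = JPY 1,219,875,355
JPY 1,219,875,355 ÷ 19.972 (buy HKD at ask) = HKD 61,079,278.73

Net profit: HKD 509,278.73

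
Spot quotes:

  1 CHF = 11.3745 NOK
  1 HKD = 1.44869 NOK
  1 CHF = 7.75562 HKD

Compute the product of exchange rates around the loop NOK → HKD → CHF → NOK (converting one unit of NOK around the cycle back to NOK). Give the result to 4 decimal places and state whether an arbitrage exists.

1.0124 (arbitrage exists)

Around NOK → HKD → CHF → NOK: 1 ÷ 1.44869 ÷ 7.75562 × 11.3745 = 1.012372
Product > 1; profitable direction is NOK → HKD → CHF → NOK.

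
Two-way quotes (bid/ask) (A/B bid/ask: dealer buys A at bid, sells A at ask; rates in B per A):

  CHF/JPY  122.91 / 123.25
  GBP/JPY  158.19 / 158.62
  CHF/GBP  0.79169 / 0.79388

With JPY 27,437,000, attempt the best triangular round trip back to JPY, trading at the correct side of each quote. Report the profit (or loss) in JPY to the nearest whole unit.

Best loop JPY → CHF → GBP → JPY:
JPY 27,437,000 ÷ 123.25 (buy CHF at ask) = CHF 222,612.58
CHF 222,612.58 × 0.79169 (sell CHF at bid) = GBP 176,240.15
GBP 176,240.15 × 158.19 (sell GBP at bid) = JPY 27,879,429

Net profit: JPY 442,429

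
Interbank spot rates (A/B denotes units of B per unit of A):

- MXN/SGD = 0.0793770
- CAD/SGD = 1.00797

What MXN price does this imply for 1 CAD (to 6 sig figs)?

1 CAD × 1.00797 = 1.00797 SGD
1.00797 SGD ÷ 0.0793770 = 12.6985 MXN

CAD/MXN = 12.6985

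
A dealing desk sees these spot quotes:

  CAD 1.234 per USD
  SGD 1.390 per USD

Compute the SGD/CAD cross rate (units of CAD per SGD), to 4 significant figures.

SGD/CAD = 0.8878

1 SGD ÷ 1.390 = 0.719424 USD
0.719424 USD × 1.234 = 0.88777 CAD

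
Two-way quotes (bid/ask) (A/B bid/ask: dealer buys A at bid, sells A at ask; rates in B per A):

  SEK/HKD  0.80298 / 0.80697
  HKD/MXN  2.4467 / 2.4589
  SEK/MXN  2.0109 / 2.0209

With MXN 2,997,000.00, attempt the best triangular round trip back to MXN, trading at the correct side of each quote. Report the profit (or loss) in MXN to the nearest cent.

Best loop MXN → HKD → SEK → MXN:
MXN 2,997,000.00 ÷ 2.4589 (buy HKD at ask) = HKD 1,218,837.69
HKD 1,218,837.69 ÷ 0.80697 (buy SEK at ask) = SEK 1,510,387.86
SEK 1,510,387.86 × 2.0109 (sell SEK at bid) = MXN 3,037,238.95

Net profit: MXN 40,238.95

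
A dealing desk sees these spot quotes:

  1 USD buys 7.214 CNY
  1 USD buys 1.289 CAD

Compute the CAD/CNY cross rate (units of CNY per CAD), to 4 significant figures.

1 CAD ÷ 1.289 = 0.775795 USD
0.775795 USD × 7.214 = 5.59659 CNY

CAD/CNY = 5.597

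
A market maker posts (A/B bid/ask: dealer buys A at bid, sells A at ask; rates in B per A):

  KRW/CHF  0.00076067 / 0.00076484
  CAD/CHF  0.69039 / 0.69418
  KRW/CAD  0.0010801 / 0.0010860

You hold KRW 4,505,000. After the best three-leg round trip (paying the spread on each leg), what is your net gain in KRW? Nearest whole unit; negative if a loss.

Best loop KRW → CHF → CAD → KRW:
KRW 4,505,000 × 0.00076067 (sell KRW at bid) = CHF 3,426.82
CHF 3,426.82 ÷ 0.69418 (buy CAD at ask) = CAD 4,936.50
CAD 4,936.50 ÷ 0.0010860 (buy KRW at ask) = KRW 4,545,578

Net profit: KRW 40,578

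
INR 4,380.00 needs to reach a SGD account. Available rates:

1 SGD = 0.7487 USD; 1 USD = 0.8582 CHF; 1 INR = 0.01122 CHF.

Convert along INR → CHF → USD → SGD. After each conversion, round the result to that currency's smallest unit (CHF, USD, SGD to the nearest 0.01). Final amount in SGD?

INR 4,380.00 × 0.01122 = CHF 49.14
CHF 49.14 ÷ 0.8582 = USD 57.26
USD 57.26 ÷ 0.7487 = SGD 76.48

SGD 76.48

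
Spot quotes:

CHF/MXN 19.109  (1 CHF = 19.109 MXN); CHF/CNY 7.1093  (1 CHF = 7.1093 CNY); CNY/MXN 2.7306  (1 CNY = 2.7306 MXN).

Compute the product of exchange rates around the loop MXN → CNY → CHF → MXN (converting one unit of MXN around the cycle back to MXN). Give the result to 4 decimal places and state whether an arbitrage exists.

0.9844 (arbitrage exists)

Around MXN → CNY → CHF → MXN: 1 ÷ 2.7306 ÷ 7.1093 × 19.109 = 0.984358
Product < 1; profitable direction is MXN → CHF → CNY → MXN.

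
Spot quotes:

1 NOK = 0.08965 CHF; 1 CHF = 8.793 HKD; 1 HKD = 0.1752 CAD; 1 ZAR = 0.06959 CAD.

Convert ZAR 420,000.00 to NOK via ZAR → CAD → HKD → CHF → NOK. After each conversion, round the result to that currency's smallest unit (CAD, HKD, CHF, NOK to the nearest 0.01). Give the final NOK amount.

NOK 211,628.78

ZAR 420,000.00 × 0.06959 = CAD 29,227.80
CAD 29,227.80 ÷ 0.1752 = HKD 166,825.34
HKD 166,825.34 ÷ 8.793 = CHF 18,972.52
CHF 18,972.52 ÷ 0.08965 = NOK 211,628.78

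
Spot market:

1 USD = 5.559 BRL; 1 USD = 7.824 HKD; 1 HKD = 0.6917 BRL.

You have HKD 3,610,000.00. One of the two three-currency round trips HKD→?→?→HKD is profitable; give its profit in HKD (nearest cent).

Profit: HKD 98,149.70

Profitable loop is HKD → USD → BRL → HKD:
HKD 3,610,000.00 ÷ 7.824 = USD 461,400.82
USD 461,400.82 × 5.559 = BRL 2,564,927.15
BRL 2,564,927.15 ÷ 0.6917 = HKD 3,708,149.70
Profit = HKD 3,708,149.70 − HKD 3,610,000.00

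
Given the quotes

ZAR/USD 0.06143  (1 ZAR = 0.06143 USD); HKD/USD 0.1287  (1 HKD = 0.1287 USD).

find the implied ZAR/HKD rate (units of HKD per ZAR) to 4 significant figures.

1 ZAR × 0.06143 = 0.06143 USD
0.06143 USD ÷ 0.1287 = 0.477312 HKD

ZAR/HKD = 0.4773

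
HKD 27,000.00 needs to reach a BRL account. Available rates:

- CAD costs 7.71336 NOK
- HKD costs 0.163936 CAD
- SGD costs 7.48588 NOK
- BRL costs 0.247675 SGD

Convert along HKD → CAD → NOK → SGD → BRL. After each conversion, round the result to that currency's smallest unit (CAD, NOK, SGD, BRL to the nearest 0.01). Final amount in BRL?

BRL 18,414.33

HKD 27,000.00 × 0.163936 = CAD 4,426.27
CAD 4,426.27 × 7.71336 = NOK 34,141.41
NOK 34,141.41 ÷ 7.48588 = SGD 4,560.77
SGD 4,560.77 ÷ 0.247675 = BRL 18,414.33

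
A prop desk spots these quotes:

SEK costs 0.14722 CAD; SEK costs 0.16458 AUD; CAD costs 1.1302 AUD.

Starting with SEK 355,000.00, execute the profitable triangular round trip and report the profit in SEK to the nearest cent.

Profit: SEK 3,899.96

Profitable loop is SEK → CAD → AUD → SEK:
SEK 355,000.00 × 0.14722 = CAD 52,263.10
CAD 52,263.10 × 1.1302 = AUD 59,067.76
AUD 59,067.76 ÷ 0.16458 = SEK 358,899.96
Profit = SEK 358,899.96 − SEK 355,000.00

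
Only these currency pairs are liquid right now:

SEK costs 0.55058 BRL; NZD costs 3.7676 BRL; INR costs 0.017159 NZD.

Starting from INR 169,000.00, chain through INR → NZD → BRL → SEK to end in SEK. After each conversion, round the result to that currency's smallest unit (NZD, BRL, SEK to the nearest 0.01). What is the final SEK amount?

INR 169,000.00 × 0.017159 = NZD 2,899.87
NZD 2,899.87 × 3.7676 = BRL 10,925.55
BRL 10,925.55 ÷ 0.55058 = SEK 19,843.71

SEK 19,843.71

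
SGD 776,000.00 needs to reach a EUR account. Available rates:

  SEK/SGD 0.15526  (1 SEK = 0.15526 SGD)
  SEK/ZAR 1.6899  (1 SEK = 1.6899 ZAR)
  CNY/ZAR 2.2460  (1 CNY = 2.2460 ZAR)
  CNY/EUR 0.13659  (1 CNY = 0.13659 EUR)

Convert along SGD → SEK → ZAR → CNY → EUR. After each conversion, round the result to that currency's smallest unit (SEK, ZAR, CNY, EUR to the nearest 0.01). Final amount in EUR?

EUR 513,655.92

SGD 776,000.00 ÷ 0.15526 = SEK 4,998,067.76
SEK 4,998,067.76 × 1.6899 = ZAR 8,446,234.71
ZAR 8,446,234.71 ÷ 2.2460 = CNY 3,760,567.55
CNY 3,760,567.55 × 0.13659 = EUR 513,655.92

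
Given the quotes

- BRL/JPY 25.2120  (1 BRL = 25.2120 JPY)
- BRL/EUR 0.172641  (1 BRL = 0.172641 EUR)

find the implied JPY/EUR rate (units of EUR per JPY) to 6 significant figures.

1 JPY ÷ 25.2120 = 0.0396637 BRL
0.0396637 BRL × 0.172641 = 0.00684757 EUR

JPY/EUR = 0.00684757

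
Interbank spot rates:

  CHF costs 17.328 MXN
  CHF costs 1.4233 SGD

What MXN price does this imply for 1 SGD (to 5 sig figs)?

SGD/MXN = 12.175

1 SGD ÷ 1.4233 = 0.702593 CHF
0.702593 CHF × 17.328 = 12.1745 MXN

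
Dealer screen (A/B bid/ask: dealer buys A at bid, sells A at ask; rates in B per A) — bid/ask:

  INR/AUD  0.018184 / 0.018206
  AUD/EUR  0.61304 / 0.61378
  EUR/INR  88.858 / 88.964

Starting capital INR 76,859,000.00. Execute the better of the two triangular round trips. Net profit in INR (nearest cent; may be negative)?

Net profit: INR 454,112.38

Best loop INR → EUR → AUD → INR:
INR 76,859,000.00 ÷ 88.964 (buy EUR at ask) = EUR 863,933.73
EUR 863,933.73 ÷ 0.61378 (buy AUD at ask) = AUD 1,407,562.52
AUD 1,407,562.52 ÷ 0.018206 (buy INR at ask) = INR 77,313,112.38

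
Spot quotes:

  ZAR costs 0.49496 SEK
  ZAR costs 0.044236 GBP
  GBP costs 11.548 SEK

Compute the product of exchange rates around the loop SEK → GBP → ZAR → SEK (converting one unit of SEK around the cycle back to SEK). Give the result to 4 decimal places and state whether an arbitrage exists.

0.9689 (arbitrage exists)

Around SEK → GBP → ZAR → SEK: 1 ÷ 11.548 ÷ 0.044236 × 0.49496 = 0.968919
Product < 1; profitable direction is SEK → ZAR → GBP → SEK.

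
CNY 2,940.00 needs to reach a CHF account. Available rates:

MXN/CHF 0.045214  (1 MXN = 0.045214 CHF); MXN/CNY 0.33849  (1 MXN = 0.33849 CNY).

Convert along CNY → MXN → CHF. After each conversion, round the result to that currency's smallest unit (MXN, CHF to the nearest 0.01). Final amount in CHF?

CNY 2,940.00 ÷ 0.33849 = MXN 8,685.63
MXN 8,685.63 × 0.045214 = CHF 392.71

CHF 392.71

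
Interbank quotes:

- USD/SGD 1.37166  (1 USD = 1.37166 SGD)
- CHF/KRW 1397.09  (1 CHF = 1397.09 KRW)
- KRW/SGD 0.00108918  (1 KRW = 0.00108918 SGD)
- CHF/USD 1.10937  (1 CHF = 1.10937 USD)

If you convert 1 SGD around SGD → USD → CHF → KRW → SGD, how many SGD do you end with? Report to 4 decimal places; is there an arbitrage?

Around SGD → USD → CHF → KRW → SGD: 1 ÷ 1.37166 ÷ 1.10937 × 1397.09 × 0.00108918 = 1.000003
Product ≈ 1 (deviation 0.000%, within rounding noise).

1.0000 (no arbitrage)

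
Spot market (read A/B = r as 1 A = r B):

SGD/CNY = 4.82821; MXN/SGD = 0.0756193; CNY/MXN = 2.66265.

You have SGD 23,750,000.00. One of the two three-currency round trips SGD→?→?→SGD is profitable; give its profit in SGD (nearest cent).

Profitable loop is SGD → MXN → CNY → SGD:
SGD 23,750,000.00 ÷ 0.0756193 = MXN 314,073,259.08
MXN 314,073,259.08 ÷ 2.66265 = CNY 117,955,142.09
CNY 117,955,142.09 ÷ 4.82821 = SGD 24,430,408.39
Profit = SGD 24,430,408.39 − SGD 23,750,000.00

Profit: SGD 680,408.39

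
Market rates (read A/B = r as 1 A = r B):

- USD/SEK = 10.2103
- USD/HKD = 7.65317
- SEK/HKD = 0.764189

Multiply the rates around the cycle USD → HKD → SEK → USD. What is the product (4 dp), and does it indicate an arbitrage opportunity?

0.9808 (arbitrage exists)

Around USD → HKD → SEK → USD: 1 × 7.65317 ÷ 0.764189 ÷ 10.2103 = 0.980849
Product < 1; profitable direction is USD → SEK → HKD → USD.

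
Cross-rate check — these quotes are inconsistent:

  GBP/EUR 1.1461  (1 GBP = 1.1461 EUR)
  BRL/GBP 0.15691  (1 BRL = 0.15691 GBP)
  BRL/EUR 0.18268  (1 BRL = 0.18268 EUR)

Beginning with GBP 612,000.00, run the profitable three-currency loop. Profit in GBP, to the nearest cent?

Profit: GBP 9,683.43

Profitable loop is GBP → BRL → EUR → GBP:
GBP 612,000.00 ÷ 0.15691 = BRL 3,900,325.03
BRL 3,900,325.03 × 0.18268 = EUR 712,511.38
EUR 712,511.38 ÷ 1.1461 = GBP 621,683.43
Profit = GBP 621,683.43 − GBP 612,000.00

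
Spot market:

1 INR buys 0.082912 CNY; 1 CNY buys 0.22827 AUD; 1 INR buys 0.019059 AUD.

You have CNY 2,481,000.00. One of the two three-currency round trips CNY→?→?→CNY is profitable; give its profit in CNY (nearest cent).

Profit: CNY 17,392.37

Profitable loop is CNY → INR → AUD → CNY:
CNY 2,481,000.00 ÷ 0.082912 = INR 29,923,292.17
INR 29,923,292.17 × 0.019059 = AUD 570,308.03
AUD 570,308.03 ÷ 0.22827 = CNY 2,498,392.37
Profit = CNY 2,498,392.37 − CNY 2,481,000.00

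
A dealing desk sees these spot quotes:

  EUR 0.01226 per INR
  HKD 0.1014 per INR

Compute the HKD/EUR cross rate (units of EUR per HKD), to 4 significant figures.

HKD/EUR = 0.1209

1 HKD ÷ 0.1014 = 9.86193 INR
9.86193 INR × 0.01226 = 0.120907 EUR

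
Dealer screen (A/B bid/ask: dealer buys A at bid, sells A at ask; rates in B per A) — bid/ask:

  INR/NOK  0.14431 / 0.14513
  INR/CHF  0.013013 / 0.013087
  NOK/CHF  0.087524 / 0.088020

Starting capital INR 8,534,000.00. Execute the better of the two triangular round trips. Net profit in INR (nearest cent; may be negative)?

Net profit: INR 159,436.95

Best loop INR → CHF → NOK → INR:
INR 8,534,000.00 × 0.013013 (sell INR at bid) = CHF 111,052.94
CHF 111,052.94 ÷ 0.088020 (buy NOK at ask) = NOK 1,261,678.50
NOK 1,261,678.50 ÷ 0.14513 (buy INR at ask) = INR 8,693,436.95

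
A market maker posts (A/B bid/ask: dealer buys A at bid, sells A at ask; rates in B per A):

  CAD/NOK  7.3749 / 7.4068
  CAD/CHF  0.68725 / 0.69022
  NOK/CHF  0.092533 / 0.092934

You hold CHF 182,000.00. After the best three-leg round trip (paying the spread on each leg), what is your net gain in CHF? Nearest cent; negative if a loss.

Net result: CHF -289.14 (no profitable arbitrage after spreads)

Best loop CHF → NOK → CAD → CHF:
CHF 182,000.00 ÷ 0.092934 (buy NOK at ask) = NOK 1,958,379.06
NOK 1,958,379.06 ÷ 7.4068 (buy CAD at ask) = CAD 264,402.85
CAD 264,402.85 × 0.68725 (sell CAD at bid) = CHF 181,710.86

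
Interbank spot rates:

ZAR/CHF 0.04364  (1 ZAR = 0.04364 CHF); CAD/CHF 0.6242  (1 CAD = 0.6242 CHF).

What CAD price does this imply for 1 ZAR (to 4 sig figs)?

ZAR/CAD = 0.06991

1 ZAR × 0.04364 = 0.04364 CHF
0.04364 CHF ÷ 0.6242 = 0.0699135 CAD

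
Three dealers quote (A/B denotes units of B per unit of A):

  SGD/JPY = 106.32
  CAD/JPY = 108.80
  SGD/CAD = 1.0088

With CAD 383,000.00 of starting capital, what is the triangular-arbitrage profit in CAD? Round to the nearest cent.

Profitable loop is CAD → JPY → SGD → CAD:
CAD 383,000.00 × 108.80 = JPY 41,670,400
JPY 41,670,400 ÷ 106.32 = SGD 391,933.78
SGD 391,933.78 × 1.0088 = CAD 395,382.80
Profit = CAD 395,382.80 − CAD 383,000.00

Profit: CAD 12,382.80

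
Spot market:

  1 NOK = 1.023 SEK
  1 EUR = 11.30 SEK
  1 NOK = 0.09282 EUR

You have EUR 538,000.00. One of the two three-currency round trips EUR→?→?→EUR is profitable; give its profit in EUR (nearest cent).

Profit: EUR 13,603.04

Profitable loop is EUR → SEK → NOK → EUR:
EUR 538,000.00 × 11.30 = SEK 6,079,400.00
SEK 6,079,400.00 ÷ 1.023 = NOK 5,942,717.50
NOK 5,942,717.50 × 0.09282 = EUR 551,603.04
Profit = EUR 551,603.04 − EUR 538,000.00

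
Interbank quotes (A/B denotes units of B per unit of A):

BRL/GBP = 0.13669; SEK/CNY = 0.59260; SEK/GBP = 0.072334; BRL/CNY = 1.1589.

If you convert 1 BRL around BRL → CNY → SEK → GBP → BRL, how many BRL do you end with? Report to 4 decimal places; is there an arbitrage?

1.0349 (arbitrage exists)

Around BRL → CNY → SEK → GBP → BRL: 1 × 1.1589 ÷ 0.59260 × 0.072334 ÷ 0.13669 = 1.034880
Product > 1; profitable direction is BRL → CNY → SEK → GBP → BRL.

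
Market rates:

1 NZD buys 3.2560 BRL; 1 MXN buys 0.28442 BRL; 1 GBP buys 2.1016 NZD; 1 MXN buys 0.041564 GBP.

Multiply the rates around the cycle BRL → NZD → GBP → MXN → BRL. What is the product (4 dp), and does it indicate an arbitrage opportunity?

1.0000 (no arbitrage)

Around BRL → NZD → GBP → MXN → BRL: 1 ÷ 3.2560 ÷ 2.1016 ÷ 0.041564 × 0.28442 = 1.000019
Product ≈ 1 (deviation 0.002%, within rounding noise).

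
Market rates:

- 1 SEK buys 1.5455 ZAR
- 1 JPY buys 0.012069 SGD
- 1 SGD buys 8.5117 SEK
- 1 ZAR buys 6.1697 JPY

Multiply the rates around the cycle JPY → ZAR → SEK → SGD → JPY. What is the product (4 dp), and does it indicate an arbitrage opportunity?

Around JPY → ZAR → SEK → SGD → JPY: 1 ÷ 6.1697 ÷ 1.5455 ÷ 8.5117 ÷ 0.012069 = 1.020891
Product > 1; profitable direction is JPY → ZAR → SEK → SGD → JPY.

1.0209 (arbitrage exists)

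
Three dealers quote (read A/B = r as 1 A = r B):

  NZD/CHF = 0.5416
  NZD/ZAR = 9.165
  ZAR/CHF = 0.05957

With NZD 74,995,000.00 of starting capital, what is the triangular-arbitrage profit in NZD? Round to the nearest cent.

Profitable loop is NZD → ZAR → CHF → NZD:
NZD 74,995,000.00 × 9.165 = ZAR 687,329,175.00
ZAR 687,329,175.00 × 0.05957 = CHF 40,944,198.95
CHF 40,944,198.95 ÷ 0.5416 = NZD 75,598,594.82
Profit = NZD 75,598,594.82 − NZD 74,995,000.00

Profit: NZD 603,594.82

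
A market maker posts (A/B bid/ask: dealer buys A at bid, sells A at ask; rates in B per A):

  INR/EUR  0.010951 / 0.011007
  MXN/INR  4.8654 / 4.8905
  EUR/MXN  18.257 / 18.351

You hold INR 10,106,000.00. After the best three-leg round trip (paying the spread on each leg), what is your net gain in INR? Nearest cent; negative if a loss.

Best loop INR → MXN → EUR → INR:
INR 10,106,000.00 ÷ 4.8905 (buy MXN at ask) = MXN 2,066,455.37
MXN 2,066,455.37 ÷ 18.351 (buy EUR at ask) = EUR 112,607.24
EUR 112,607.24 ÷ 0.011007 (buy INR at ask) = INR 10,230,511.05

Net profit: INR 124,511.05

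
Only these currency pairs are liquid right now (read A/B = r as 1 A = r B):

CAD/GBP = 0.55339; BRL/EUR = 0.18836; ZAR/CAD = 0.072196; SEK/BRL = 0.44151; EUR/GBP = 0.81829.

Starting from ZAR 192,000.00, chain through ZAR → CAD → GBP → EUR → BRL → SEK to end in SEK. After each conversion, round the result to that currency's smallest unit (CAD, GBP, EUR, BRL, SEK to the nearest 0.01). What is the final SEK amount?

ZAR 192,000.00 × 0.072196 = CAD 13,861.63
CAD 13,861.63 × 0.55339 = GBP 7,670.89
GBP 7,670.89 ÷ 0.81829 = EUR 9,374.29
EUR 9,374.29 ÷ 0.18836 = BRL 49,767.94
BRL 49,767.94 ÷ 0.44151 = SEK 112,722.11

SEK 112,722.11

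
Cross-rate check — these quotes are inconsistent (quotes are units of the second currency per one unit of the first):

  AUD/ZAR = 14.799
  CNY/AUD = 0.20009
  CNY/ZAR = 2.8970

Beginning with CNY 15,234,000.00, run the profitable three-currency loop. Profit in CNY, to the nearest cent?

Profit: CNY 337,240.43

Profitable loop is CNY → AUD → ZAR → CNY:
CNY 15,234,000.00 × 0.20009 = AUD 3,048,171.06
AUD 3,048,171.06 × 14.799 = ZAR 45,109,883.52
ZAR 45,109,883.52 ÷ 2.8970 = CNY 15,571,240.43
Profit = CNY 15,571,240.43 − CNY 15,234,000.00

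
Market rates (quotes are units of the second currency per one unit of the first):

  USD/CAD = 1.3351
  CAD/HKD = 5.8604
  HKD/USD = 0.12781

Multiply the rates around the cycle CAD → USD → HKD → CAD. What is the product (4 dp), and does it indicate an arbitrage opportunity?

Around CAD → USD → HKD → CAD: 1 ÷ 1.3351 ÷ 0.12781 ÷ 5.8604 = 0.999986
Product ≈ 1 (deviation 0.001%, within rounding noise).

1.0000 (no arbitrage)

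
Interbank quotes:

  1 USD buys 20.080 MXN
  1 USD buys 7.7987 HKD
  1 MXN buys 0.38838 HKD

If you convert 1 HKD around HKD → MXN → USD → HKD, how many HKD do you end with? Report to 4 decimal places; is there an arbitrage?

1.0000 (no arbitrage)

Around HKD → MXN → USD → HKD: 1 ÷ 0.38838 ÷ 20.080 × 7.7987 = 1.000004
Product ≈ 1 (deviation 0.000%, within rounding noise).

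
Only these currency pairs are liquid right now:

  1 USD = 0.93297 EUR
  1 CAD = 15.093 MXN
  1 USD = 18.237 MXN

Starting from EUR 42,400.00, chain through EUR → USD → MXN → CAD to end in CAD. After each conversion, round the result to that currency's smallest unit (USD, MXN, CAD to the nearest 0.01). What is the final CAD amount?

EUR 42,400.00 ÷ 0.93297 = USD 45,446.26
USD 45,446.26 × 18.237 = MXN 828,803.44
MXN 828,803.44 ÷ 15.093 = CAD 54,913.10

CAD 54,913.10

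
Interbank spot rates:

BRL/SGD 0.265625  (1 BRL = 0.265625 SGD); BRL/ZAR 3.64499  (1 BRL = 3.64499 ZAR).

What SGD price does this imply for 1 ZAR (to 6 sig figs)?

1 ZAR ÷ 3.64499 = 0.274349 BRL
0.274349 BRL × 0.265625 = 0.072874 SGD

ZAR/SGD = 0.0728740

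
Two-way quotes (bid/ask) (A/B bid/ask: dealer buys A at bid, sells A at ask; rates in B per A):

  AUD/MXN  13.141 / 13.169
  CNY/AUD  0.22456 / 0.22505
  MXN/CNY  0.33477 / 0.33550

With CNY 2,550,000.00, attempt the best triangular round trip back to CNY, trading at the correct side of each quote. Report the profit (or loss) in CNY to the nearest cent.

Best loop CNY → MXN → AUD → CNY:
CNY 2,550,000.00 ÷ 0.33550 (buy MXN at ask) = MXN 7,600,596.13
MXN 7,600,596.13 ÷ 13.169 (buy AUD at ask) = AUD 577,158.18
AUD 577,158.18 ÷ 0.22505 (buy CNY at ask) = CNY 2,564,577.58

Net profit: CNY 14,577.58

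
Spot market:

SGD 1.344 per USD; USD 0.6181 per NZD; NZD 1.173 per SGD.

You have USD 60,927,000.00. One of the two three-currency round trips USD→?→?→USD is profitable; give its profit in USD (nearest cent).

Profitable loop is USD → NZD → SGD → USD:
USD 60,927,000.00 ÷ 0.6181 = NZD 98,571,428.57
NZD 98,571,428.57 ÷ 1.173 = SGD 84,033,613.45
SGD 84,033,613.45 ÷ 1.344 = USD 62,525,010.00
Profit = USD 62,525,010.00 − USD 60,927,000.00

Profit: USD 1,598,010.00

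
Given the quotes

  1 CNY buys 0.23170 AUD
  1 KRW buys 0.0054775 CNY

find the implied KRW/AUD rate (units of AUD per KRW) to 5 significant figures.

KRW/AUD = 0.0012691

1 KRW × 0.0054775 = 0.0054775 CNY
0.0054775 CNY × 0.23170 = 0.00126914 AUD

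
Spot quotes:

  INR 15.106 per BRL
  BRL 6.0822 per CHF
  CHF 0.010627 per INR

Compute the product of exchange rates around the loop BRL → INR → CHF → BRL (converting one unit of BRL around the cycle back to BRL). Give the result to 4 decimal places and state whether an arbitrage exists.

0.9764 (arbitrage exists)

Around BRL → INR → CHF → BRL: 1 × 15.106 × 0.010627 × 6.0822 = 0.976384
Product < 1; profitable direction is BRL → CHF → INR → BRL.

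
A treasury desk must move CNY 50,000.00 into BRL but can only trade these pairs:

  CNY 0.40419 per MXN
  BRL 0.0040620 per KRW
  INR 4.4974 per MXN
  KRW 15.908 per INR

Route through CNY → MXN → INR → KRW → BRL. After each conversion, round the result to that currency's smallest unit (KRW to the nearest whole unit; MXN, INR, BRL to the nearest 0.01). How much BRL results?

CNY 50,000.00 ÷ 0.40419 = MXN 123,704.20
MXN 123,704.20 × 4.4974 = INR 556,347.27
INR 556,347.27 × 15.908 = KRW 8,850,372
KRW 8,850,372 × 0.0040620 = BRL 35,950.21

BRL 35,950.21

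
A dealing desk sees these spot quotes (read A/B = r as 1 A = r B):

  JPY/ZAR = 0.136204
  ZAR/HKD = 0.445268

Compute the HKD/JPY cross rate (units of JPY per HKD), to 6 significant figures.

HKD/JPY = 16.4888

1 HKD ÷ 0.445268 = 2.24584 ZAR
2.24584 ZAR ÷ 0.136204 = 16.4888 JPY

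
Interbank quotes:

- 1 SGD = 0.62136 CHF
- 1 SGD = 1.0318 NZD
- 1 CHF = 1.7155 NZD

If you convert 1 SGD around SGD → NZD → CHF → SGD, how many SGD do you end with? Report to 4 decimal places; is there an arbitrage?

0.9680 (arbitrage exists)

Around SGD → NZD → CHF → SGD: 1 × 1.0318 ÷ 1.7155 ÷ 0.62136 = 0.967969
Product < 1; profitable direction is SGD → CHF → NZD → SGD.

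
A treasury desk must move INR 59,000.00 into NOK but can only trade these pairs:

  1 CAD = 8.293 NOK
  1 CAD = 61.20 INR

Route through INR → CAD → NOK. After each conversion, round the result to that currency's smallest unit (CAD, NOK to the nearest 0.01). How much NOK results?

NOK 7,994.87

INR 59,000.00 ÷ 61.20 = CAD 964.05
CAD 964.05 × 8.293 = NOK 7,994.87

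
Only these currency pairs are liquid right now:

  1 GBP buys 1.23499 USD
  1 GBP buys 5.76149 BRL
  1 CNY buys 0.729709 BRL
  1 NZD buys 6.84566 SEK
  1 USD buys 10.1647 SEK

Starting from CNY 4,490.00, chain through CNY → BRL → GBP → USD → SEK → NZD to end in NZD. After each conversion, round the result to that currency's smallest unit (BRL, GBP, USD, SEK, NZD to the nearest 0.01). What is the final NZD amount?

NZD 1,042.80

CNY 4,490.00 × 0.729709 = BRL 3,276.39
BRL 3,276.39 ÷ 5.76149 = GBP 568.67
GBP 568.67 × 1.23499 = USD 702.30
USD 702.30 × 10.1647 = SEK 7,138.67
SEK 7,138.67 ÷ 6.84566 = NZD 1,042.80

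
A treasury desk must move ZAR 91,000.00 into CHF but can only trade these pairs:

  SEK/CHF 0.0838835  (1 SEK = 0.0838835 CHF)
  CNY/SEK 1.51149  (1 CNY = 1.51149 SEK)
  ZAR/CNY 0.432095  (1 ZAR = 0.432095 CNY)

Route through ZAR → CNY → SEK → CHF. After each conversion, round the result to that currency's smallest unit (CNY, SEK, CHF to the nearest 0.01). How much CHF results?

ZAR 91,000.00 × 0.432095 = CNY 39,320.65
CNY 39,320.65 × 1.51149 = SEK 59,432.77
SEK 59,432.77 × 0.0838835 = CHF 4,985.43

CHF 4,985.43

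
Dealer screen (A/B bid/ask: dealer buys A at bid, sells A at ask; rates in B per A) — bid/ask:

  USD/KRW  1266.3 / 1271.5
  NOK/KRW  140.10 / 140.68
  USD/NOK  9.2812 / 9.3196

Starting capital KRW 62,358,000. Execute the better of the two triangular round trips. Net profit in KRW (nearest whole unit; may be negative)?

Net profit: KRW 1,412,244

Best loop KRW → USD → NOK → KRW:
KRW 62,358,000 ÷ 1271.5 (buy USD at ask) = USD 49,042.86
USD 49,042.86 × 9.2812 (sell USD at bid) = NOK 455,176.62
NOK 455,176.62 × 140.10 (sell NOK at bid) = KRW 63,770,244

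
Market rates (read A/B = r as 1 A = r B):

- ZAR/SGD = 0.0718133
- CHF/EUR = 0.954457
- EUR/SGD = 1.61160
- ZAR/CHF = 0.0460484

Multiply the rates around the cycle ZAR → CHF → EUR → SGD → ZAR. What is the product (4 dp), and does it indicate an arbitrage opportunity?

0.9863 (arbitrage exists)

Around ZAR → CHF → EUR → SGD → ZAR: 1 × 0.0460484 × 0.954457 × 1.61160 ÷ 0.0718133 = 0.986332
Product < 1; profitable direction is ZAR → SGD → EUR → CHF → ZAR.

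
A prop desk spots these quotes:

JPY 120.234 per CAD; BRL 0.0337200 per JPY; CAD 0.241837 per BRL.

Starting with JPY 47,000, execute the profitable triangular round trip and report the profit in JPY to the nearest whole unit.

Profit: JPY 936

Profitable loop is JPY → CAD → BRL → JPY:
JPY 47,000 ÷ 120.234 = CAD 390.90
CAD 390.90 ÷ 0.241837 = BRL 1,616.40
BRL 1,616.40 ÷ 0.0337200 = JPY 47,936
Profit = JPY 47,936 − JPY 47,000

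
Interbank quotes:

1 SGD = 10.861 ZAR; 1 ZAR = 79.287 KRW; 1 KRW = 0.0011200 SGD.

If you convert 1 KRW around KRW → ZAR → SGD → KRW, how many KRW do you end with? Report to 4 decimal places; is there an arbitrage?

Around KRW → ZAR → SGD → KRW: 1 ÷ 79.287 ÷ 10.861 ÷ 0.0011200 = 1.036836
Product > 1; profitable direction is KRW → ZAR → SGD → KRW.

1.0368 (arbitrage exists)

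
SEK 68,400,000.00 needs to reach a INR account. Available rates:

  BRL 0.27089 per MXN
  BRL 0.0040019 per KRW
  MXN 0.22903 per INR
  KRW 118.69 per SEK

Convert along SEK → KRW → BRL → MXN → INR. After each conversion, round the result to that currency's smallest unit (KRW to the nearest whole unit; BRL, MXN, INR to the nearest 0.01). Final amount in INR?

SEK 68,400,000.00 × 118.69 = KRW 8,118,396,000
KRW 8,118,396,000 × 0.0040019 = BRL 32,489,008.95
BRL 32,489,008.95 ÷ 0.27089 = MXN 119,934,323.71
MXN 119,934,323.71 ÷ 0.22903 = INR 523,662,069.20

INR 523,662,069.20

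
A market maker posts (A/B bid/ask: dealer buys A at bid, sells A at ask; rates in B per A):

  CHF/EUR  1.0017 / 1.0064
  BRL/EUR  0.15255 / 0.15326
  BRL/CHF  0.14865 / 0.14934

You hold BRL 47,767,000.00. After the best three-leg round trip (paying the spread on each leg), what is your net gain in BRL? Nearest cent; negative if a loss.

Net profit: BRL 716,437.42

Best loop BRL → EUR → CHF → BRL:
BRL 47,767,000.00 × 0.15255 (sell BRL at bid) = EUR 7,286,855.85
EUR 7,286,855.85 ÷ 1.0064 (buy CHF at ask) = CHF 7,240,516.54
CHF 7,240,516.54 ÷ 0.14934 (buy BRL at ask) = BRL 48,483,437.42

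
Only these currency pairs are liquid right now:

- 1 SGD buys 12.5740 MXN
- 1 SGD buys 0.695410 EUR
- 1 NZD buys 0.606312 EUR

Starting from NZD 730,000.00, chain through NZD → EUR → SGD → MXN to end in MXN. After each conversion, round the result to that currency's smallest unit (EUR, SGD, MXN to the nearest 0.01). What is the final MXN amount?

MXN 8,002,976.67

NZD 730,000.00 × 0.606312 = EUR 442,607.76
EUR 442,607.76 ÷ 0.695410 = SGD 636,470.23
SGD 636,470.23 × 12.5740 = MXN 8,002,976.67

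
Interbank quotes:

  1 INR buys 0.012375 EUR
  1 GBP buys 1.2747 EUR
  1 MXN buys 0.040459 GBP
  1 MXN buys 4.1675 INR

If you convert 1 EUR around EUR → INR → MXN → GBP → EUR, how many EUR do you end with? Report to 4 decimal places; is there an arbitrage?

Around EUR → INR → MXN → GBP → EUR: 1 ÷ 0.012375 ÷ 4.1675 × 0.040459 × 1.2747 = 1.000005
Product ≈ 1 (deviation 0.001%, within rounding noise).

1.0000 (no arbitrage)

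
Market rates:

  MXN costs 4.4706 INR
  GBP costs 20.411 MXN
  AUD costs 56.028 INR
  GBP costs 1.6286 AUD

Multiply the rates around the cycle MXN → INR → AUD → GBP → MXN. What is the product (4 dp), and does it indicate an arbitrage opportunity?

1.0000 (no arbitrage)

Around MXN → INR → AUD → GBP → MXN: 1 × 4.4706 ÷ 56.028 ÷ 1.6286 × 20.411 = 1.000024
Product ≈ 1 (deviation 0.002%, within rounding noise).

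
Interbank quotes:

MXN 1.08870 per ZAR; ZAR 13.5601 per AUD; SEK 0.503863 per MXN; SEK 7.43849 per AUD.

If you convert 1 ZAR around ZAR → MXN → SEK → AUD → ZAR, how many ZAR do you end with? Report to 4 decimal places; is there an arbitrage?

1.0000 (no arbitrage)

Around ZAR → MXN → SEK → AUD → ZAR: 1 × 1.08870 × 0.503863 ÷ 7.43849 × 13.5601 = 0.999997
Product ≈ 1 (deviation 0.000%, within rounding noise).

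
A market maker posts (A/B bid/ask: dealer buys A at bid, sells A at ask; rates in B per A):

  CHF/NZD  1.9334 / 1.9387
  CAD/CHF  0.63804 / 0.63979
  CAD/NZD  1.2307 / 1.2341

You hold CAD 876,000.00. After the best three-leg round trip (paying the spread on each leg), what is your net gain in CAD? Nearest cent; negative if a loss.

Best loop CAD → CHF → NZD → CAD:
CAD 876,000.00 × 0.63804 (sell CAD at bid) = CHF 558,923.04
CHF 558,923.04 × 1.9334 (sell CHF at bid) = NZD 1,080,621.81
NZD 1,080,621.81 ÷ 1.2341 (buy CAD at ask) = CAD 875,635.53

Net result: CAD -364.47 (no profitable arbitrage after spreads)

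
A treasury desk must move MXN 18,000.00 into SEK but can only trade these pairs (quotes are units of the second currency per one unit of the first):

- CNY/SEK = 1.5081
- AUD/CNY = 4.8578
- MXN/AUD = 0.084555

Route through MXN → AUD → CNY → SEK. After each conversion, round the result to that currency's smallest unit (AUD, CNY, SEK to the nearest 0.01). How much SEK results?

MXN 18,000.00 × 0.084555 = AUD 1,521.99
AUD 1,521.99 × 4.8578 = CNY 7,393.52
CNY 7,393.52 × 1.5081 = SEK 11,150.17

SEK 11,150.17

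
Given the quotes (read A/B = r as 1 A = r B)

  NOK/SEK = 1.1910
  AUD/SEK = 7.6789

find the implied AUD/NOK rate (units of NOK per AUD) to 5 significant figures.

AUD/NOK = 6.4474

1 AUD × 7.6789 = 7.6789 SEK
7.6789 SEK ÷ 1.1910 = 6.44744 NOK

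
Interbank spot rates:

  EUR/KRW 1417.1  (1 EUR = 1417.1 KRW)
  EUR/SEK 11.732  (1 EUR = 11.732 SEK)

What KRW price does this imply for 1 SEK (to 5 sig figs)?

1 SEK ÷ 11.732 = 0.085237 EUR
0.085237 EUR × 1417.1 = 120.789 KRW

SEK/KRW = 120.79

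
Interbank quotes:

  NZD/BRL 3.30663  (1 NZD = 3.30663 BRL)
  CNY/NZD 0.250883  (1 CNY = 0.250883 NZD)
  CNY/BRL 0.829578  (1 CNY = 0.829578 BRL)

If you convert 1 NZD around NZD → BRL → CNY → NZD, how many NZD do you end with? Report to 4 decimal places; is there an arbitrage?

Around NZD → BRL → CNY → NZD: 1 × 3.30663 ÷ 0.829578 × 0.250883 = 0.999999
Product ≈ 1 (deviation 0.000%, within rounding noise).

1.0000 (no arbitrage)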